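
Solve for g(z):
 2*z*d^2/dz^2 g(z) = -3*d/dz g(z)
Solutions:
 g(z) = C1 + C2/sqrt(z)


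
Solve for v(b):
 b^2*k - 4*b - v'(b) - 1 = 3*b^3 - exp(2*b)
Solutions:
 v(b) = C1 - 3*b^4/4 + b^3*k/3 - 2*b^2 - b + exp(2*b)/2


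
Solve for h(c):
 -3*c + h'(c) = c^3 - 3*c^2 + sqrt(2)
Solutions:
 h(c) = C1 + c^4/4 - c^3 + 3*c^2/2 + sqrt(2)*c


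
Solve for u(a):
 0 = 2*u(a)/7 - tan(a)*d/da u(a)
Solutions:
 u(a) = C1*sin(a)^(2/7)


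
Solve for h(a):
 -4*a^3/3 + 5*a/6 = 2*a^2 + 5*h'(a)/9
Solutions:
 h(a) = C1 - 3*a^4/5 - 6*a^3/5 + 3*a^2/4


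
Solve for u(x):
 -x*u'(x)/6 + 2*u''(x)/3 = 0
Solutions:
 u(x) = C1 + C2*erfi(sqrt(2)*x/4)


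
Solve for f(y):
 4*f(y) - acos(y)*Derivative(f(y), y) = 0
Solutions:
 f(y) = C1*exp(4*Integral(1/acos(y), y))


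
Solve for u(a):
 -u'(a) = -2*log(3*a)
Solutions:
 u(a) = C1 + 2*a*log(a) - 2*a + a*log(9)


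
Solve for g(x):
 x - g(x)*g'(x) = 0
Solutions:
 g(x) = -sqrt(C1 + x^2)
 g(x) = sqrt(C1 + x^2)


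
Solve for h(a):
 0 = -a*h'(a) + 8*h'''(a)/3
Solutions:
 h(a) = C1 + Integral(C2*airyai(3^(1/3)*a/2) + C3*airybi(3^(1/3)*a/2), a)


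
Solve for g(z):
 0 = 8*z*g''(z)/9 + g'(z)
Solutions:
 g(z) = C1 + C2/z^(1/8)


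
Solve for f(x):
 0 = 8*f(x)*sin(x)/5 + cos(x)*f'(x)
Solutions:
 f(x) = C1*cos(x)^(8/5)


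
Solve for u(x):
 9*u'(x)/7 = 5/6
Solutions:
 u(x) = C1 + 35*x/54


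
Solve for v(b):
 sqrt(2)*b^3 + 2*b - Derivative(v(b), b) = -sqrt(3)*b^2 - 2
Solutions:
 v(b) = C1 + sqrt(2)*b^4/4 + sqrt(3)*b^3/3 + b^2 + 2*b


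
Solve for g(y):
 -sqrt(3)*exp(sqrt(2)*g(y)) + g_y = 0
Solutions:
 g(y) = sqrt(2)*(2*log(-1/(C1 + sqrt(3)*y)) - log(2))/4


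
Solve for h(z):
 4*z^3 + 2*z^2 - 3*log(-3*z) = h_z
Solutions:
 h(z) = C1 + z^4 + 2*z^3/3 - 3*z*log(-z) + 3*z*(1 - log(3))


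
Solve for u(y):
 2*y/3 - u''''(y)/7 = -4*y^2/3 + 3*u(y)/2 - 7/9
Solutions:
 u(y) = 8*y^2/9 + 4*y/9 + (C1*sin(42^(1/4)*y/2) + C2*cos(42^(1/4)*y/2))*exp(-42^(1/4)*y/2) + (C3*sin(42^(1/4)*y/2) + C4*cos(42^(1/4)*y/2))*exp(42^(1/4)*y/2) + 14/27


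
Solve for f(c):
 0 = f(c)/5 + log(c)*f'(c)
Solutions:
 f(c) = C1*exp(-li(c)/5)


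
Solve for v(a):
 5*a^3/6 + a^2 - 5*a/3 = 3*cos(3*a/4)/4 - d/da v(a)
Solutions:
 v(a) = C1 - 5*a^4/24 - a^3/3 + 5*a^2/6 + sin(3*a/4)


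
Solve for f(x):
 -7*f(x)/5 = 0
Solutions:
 f(x) = 0


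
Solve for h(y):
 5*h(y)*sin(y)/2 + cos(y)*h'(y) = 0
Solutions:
 h(y) = C1*cos(y)^(5/2)


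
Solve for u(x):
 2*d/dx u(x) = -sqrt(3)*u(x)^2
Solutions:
 u(x) = 2/(C1 + sqrt(3)*x)


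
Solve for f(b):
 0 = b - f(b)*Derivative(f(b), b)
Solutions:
 f(b) = -sqrt(C1 + b^2)
 f(b) = sqrt(C1 + b^2)


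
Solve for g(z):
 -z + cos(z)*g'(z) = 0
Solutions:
 g(z) = C1 + Integral(z/cos(z), z)


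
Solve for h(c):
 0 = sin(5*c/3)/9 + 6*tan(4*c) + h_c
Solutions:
 h(c) = C1 + 3*log(cos(4*c))/2 + cos(5*c/3)/15


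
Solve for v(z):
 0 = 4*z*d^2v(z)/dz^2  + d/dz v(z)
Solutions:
 v(z) = C1 + C2*z^(3/4)


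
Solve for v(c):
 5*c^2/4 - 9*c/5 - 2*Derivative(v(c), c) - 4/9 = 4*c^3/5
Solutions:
 v(c) = C1 - c^4/10 + 5*c^3/24 - 9*c^2/20 - 2*c/9


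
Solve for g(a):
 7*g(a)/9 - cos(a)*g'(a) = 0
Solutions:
 g(a) = C1*(sin(a) + 1)^(7/18)/(sin(a) - 1)^(7/18)


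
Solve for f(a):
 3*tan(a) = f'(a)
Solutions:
 f(a) = C1 - 3*log(cos(a))


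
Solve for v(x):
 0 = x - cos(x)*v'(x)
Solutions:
 v(x) = C1 + Integral(x/cos(x), x)


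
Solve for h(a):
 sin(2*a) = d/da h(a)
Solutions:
 h(a) = C1 - cos(2*a)/2


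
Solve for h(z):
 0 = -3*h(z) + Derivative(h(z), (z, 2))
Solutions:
 h(z) = C1*exp(-sqrt(3)*z) + C2*exp(sqrt(3)*z)


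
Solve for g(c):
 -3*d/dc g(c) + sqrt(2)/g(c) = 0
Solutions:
 g(c) = -sqrt(C1 + 6*sqrt(2)*c)/3
 g(c) = sqrt(C1 + 6*sqrt(2)*c)/3


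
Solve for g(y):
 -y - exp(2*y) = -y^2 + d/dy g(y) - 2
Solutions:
 g(y) = C1 + y^3/3 - y^2/2 + 2*y - exp(2*y)/2


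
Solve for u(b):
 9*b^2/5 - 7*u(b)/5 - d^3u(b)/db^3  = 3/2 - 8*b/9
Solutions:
 u(b) = C3*exp(-5^(2/3)*7^(1/3)*b/5) + 9*b^2/7 + 40*b/63 + (C1*sin(sqrt(3)*5^(2/3)*7^(1/3)*b/10) + C2*cos(sqrt(3)*5^(2/3)*7^(1/3)*b/10))*exp(5^(2/3)*7^(1/3)*b/10) - 15/14


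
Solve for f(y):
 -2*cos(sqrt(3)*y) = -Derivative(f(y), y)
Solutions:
 f(y) = C1 + 2*sqrt(3)*sin(sqrt(3)*y)/3


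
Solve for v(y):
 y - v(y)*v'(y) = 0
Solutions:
 v(y) = -sqrt(C1 + y^2)
 v(y) = sqrt(C1 + y^2)


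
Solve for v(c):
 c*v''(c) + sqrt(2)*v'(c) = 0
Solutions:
 v(c) = C1 + C2*c^(1 - sqrt(2))


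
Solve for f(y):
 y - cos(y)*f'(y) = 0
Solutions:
 f(y) = C1 + Integral(y/cos(y), y)


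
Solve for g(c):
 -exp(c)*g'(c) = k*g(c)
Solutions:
 g(c) = C1*exp(k*exp(-c))


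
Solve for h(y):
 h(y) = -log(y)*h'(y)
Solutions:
 h(y) = C1*exp(-li(y))


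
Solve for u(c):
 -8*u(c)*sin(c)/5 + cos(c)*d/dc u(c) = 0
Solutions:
 u(c) = C1/cos(c)^(8/5)


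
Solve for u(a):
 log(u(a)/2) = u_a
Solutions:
 Integral(1/(-log(_y) + log(2)), (_y, u(a))) = C1 - a


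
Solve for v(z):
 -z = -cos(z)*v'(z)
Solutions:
 v(z) = C1 + Integral(z/cos(z), z)


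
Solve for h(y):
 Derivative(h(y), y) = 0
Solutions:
 h(y) = C1


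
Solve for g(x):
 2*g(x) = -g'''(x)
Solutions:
 g(x) = C3*exp(-2^(1/3)*x) + (C1*sin(2^(1/3)*sqrt(3)*x/2) + C2*cos(2^(1/3)*sqrt(3)*x/2))*exp(2^(1/3)*x/2)


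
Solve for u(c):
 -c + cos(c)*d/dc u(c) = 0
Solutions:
 u(c) = C1 + Integral(c/cos(c), c)


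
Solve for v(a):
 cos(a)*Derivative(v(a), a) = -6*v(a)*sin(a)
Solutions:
 v(a) = C1*cos(a)^6


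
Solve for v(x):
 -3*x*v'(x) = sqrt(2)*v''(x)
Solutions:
 v(x) = C1 + C2*erf(2^(1/4)*sqrt(3)*x/2)


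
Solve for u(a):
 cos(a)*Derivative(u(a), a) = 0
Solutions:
 u(a) = C1


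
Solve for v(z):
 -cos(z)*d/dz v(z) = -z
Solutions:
 v(z) = C1 + Integral(z/cos(z), z)


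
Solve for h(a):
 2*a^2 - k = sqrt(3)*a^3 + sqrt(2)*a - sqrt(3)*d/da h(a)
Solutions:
 h(a) = C1 + a^4/4 - 2*sqrt(3)*a^3/9 + sqrt(6)*a^2/6 + sqrt(3)*a*k/3


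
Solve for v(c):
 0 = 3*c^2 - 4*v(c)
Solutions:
 v(c) = 3*c^2/4


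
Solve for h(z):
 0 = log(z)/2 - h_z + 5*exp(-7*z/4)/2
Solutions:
 h(z) = C1 + z*log(z)/2 - z/2 - 10*exp(-7*z/4)/7


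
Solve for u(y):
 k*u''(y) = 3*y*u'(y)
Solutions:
 u(y) = C1 + C2*erf(sqrt(6)*y*sqrt(-1/k)/2)/sqrt(-1/k)


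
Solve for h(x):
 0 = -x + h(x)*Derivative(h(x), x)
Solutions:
 h(x) = -sqrt(C1 + x^2)
 h(x) = sqrt(C1 + x^2)


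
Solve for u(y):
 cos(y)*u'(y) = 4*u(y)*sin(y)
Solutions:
 u(y) = C1/cos(y)^4


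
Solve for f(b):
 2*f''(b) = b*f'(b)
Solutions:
 f(b) = C1 + C2*erfi(b/2)


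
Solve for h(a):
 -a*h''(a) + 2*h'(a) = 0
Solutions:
 h(a) = C1 + C2*a^3


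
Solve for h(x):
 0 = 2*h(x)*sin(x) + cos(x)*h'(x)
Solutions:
 h(x) = C1*cos(x)^2


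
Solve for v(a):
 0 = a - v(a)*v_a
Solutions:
 v(a) = -sqrt(C1 + a^2)
 v(a) = sqrt(C1 + a^2)


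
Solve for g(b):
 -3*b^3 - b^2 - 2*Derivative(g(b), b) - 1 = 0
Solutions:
 g(b) = C1 - 3*b^4/8 - b^3/6 - b/2


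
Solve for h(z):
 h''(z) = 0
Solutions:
 h(z) = C1 + C2*z


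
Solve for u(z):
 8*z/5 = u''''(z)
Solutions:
 u(z) = C1 + C2*z + C3*z^2 + C4*z^3 + z^5/75


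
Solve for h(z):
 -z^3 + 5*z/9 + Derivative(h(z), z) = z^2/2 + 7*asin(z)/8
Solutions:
 h(z) = C1 + z^4/4 + z^3/6 - 5*z^2/18 + 7*z*asin(z)/8 + 7*sqrt(1 - z^2)/8


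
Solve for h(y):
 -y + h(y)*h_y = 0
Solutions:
 h(y) = -sqrt(C1 + y^2)
 h(y) = sqrt(C1 + y^2)


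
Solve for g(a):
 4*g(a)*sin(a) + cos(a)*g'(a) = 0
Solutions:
 g(a) = C1*cos(a)^4


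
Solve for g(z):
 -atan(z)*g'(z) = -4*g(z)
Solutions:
 g(z) = C1*exp(4*Integral(1/atan(z), z))


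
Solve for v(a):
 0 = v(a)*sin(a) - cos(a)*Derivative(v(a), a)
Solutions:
 v(a) = C1/cos(a)


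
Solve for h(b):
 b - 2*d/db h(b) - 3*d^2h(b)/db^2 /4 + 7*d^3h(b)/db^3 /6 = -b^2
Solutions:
 h(b) = C1 + C2*exp(b*(9 - 5*sqrt(57))/28) + C3*exp(b*(9 + 5*sqrt(57))/28) + b^3/6 + b^2/16 + 103*b/192


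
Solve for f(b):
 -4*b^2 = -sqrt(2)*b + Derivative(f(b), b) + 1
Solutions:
 f(b) = C1 - 4*b^3/3 + sqrt(2)*b^2/2 - b


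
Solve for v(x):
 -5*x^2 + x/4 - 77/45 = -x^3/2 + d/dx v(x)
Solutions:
 v(x) = C1 + x^4/8 - 5*x^3/3 + x^2/8 - 77*x/45


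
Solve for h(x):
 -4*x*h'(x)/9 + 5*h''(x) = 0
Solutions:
 h(x) = C1 + C2*erfi(sqrt(10)*x/15)


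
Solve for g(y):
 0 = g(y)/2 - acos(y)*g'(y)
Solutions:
 g(y) = C1*exp(Integral(1/acos(y), y)/2)


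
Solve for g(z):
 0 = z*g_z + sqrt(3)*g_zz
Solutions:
 g(z) = C1 + C2*erf(sqrt(2)*3^(3/4)*z/6)


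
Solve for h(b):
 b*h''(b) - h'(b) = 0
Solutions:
 h(b) = C1 + C2*b^2


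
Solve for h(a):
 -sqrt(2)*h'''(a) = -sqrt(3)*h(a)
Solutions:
 h(a) = C3*exp(2^(5/6)*3^(1/6)*a/2) + (C1*sin(2^(5/6)*3^(2/3)*a/4) + C2*cos(2^(5/6)*3^(2/3)*a/4))*exp(-2^(5/6)*3^(1/6)*a/4)


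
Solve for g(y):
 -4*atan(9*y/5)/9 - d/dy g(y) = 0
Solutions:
 g(y) = C1 - 4*y*atan(9*y/5)/9 + 10*log(81*y^2 + 25)/81


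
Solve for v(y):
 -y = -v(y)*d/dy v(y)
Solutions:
 v(y) = -sqrt(C1 + y^2)
 v(y) = sqrt(C1 + y^2)


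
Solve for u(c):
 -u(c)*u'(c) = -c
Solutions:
 u(c) = -sqrt(C1 + c^2)
 u(c) = sqrt(C1 + c^2)


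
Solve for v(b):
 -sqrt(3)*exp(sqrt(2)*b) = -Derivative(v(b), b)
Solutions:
 v(b) = C1 + sqrt(6)*exp(sqrt(2)*b)/2


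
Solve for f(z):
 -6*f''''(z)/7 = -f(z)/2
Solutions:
 f(z) = C1*exp(-sqrt(2)*3^(3/4)*7^(1/4)*z/6) + C2*exp(sqrt(2)*3^(3/4)*7^(1/4)*z/6) + C3*sin(sqrt(2)*3^(3/4)*7^(1/4)*z/6) + C4*cos(sqrt(2)*3^(3/4)*7^(1/4)*z/6)


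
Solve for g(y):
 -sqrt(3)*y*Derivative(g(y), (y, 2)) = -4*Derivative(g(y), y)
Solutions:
 g(y) = C1 + C2*y^(1 + 4*sqrt(3)/3)


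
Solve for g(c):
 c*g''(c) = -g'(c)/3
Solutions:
 g(c) = C1 + C2*c^(2/3)


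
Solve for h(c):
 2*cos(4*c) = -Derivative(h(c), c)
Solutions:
 h(c) = C1 - sin(4*c)/2


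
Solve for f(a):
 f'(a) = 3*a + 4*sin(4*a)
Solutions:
 f(a) = C1 + 3*a^2/2 - cos(4*a)


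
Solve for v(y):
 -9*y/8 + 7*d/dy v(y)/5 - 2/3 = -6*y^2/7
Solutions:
 v(y) = C1 - 10*y^3/49 + 45*y^2/112 + 10*y/21


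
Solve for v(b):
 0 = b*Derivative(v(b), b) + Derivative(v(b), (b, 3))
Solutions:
 v(b) = C1 + Integral(C2*airyai(-b) + C3*airybi(-b), b)


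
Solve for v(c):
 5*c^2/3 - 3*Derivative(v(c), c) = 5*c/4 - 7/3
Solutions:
 v(c) = C1 + 5*c^3/27 - 5*c^2/24 + 7*c/9


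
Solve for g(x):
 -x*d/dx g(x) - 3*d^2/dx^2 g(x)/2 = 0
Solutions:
 g(x) = C1 + C2*erf(sqrt(3)*x/3)


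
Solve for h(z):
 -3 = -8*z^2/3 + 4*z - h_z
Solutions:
 h(z) = C1 - 8*z^3/9 + 2*z^2 + 3*z


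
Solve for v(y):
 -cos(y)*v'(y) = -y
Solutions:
 v(y) = C1 + Integral(y/cos(y), y)


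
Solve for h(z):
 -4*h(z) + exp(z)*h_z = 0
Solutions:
 h(z) = C1*exp(-4*exp(-z))


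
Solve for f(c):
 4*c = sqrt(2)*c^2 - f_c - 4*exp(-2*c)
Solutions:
 f(c) = C1 + sqrt(2)*c^3/3 - 2*c^2 + 2*exp(-2*c)


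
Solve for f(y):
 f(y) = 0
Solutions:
 f(y) = 0


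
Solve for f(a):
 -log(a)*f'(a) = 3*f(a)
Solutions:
 f(a) = C1*exp(-3*li(a))


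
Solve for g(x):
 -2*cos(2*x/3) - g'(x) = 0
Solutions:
 g(x) = C1 - 3*sin(2*x/3)


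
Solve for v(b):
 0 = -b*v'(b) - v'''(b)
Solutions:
 v(b) = C1 + Integral(C2*airyai(-b) + C3*airybi(-b), b)


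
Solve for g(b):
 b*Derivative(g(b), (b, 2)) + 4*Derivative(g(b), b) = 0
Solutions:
 g(b) = C1 + C2/b^3


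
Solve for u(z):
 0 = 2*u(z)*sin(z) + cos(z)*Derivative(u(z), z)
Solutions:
 u(z) = C1*cos(z)^2


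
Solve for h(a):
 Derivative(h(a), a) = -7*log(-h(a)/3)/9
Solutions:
 9*Integral(1/(log(-_y) - log(3)), (_y, h(a)))/7 = C1 - a


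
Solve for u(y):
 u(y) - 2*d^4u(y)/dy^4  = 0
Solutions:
 u(y) = C1*exp(-2^(3/4)*y/2) + C2*exp(2^(3/4)*y/2) + C3*sin(2^(3/4)*y/2) + C4*cos(2^(3/4)*y/2)


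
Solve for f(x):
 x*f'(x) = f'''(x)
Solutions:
 f(x) = C1 + Integral(C2*airyai(x) + C3*airybi(x), x)


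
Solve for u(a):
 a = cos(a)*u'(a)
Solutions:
 u(a) = C1 + Integral(a/cos(a), a)


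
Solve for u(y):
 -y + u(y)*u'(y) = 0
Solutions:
 u(y) = -sqrt(C1 + y^2)
 u(y) = sqrt(C1 + y^2)


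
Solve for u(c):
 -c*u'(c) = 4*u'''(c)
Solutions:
 u(c) = C1 + Integral(C2*airyai(-2^(1/3)*c/2) + C3*airybi(-2^(1/3)*c/2), c)


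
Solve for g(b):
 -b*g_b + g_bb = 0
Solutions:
 g(b) = C1 + C2*erfi(sqrt(2)*b/2)


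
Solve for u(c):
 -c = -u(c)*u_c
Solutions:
 u(c) = -sqrt(C1 + c^2)
 u(c) = sqrt(C1 + c^2)


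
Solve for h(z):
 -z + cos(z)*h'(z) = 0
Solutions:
 h(z) = C1 + Integral(z/cos(z), z)


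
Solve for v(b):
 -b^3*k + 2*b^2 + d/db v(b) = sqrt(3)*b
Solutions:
 v(b) = C1 + b^4*k/4 - 2*b^3/3 + sqrt(3)*b^2/2


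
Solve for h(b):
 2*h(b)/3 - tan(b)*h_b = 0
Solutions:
 h(b) = C1*sin(b)^(2/3)


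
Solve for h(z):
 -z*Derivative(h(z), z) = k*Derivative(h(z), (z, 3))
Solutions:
 h(z) = C1 + Integral(C2*airyai(z*(-1/k)^(1/3)) + C3*airybi(z*(-1/k)^(1/3)), z)


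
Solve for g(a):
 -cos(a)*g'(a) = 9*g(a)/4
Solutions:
 g(a) = C1*(sin(a) - 1)^(9/8)/(sin(a) + 1)^(9/8)


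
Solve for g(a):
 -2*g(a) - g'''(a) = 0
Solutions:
 g(a) = C3*exp(-2^(1/3)*a) + (C1*sin(2^(1/3)*sqrt(3)*a/2) + C2*cos(2^(1/3)*sqrt(3)*a/2))*exp(2^(1/3)*a/2)


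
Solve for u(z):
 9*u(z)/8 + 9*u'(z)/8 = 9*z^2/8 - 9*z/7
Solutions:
 u(z) = C1*exp(-z) + z^2 - 22*z/7 + 22/7


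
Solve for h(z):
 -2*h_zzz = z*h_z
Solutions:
 h(z) = C1 + Integral(C2*airyai(-2^(2/3)*z/2) + C3*airybi(-2^(2/3)*z/2), z)


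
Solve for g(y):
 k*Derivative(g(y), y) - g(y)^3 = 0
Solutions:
 g(y) = -sqrt(2)*sqrt(-k/(C1*k + y))/2
 g(y) = sqrt(2)*sqrt(-k/(C1*k + y))/2


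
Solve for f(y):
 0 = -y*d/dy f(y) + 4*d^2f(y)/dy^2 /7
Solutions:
 f(y) = C1 + C2*erfi(sqrt(14)*y/4)


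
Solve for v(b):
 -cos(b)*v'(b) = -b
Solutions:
 v(b) = C1 + Integral(b/cos(b), b)


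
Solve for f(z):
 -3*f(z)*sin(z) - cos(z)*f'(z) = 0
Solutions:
 f(z) = C1*cos(z)^3


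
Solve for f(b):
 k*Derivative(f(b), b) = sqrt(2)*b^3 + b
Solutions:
 f(b) = C1 + sqrt(2)*b^4/(4*k) + b^2/(2*k)


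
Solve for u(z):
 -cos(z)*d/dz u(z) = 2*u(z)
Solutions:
 u(z) = C1*(sin(z) - 1)/(sin(z) + 1)


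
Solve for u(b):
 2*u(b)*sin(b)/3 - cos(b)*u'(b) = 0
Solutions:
 u(b) = C1/cos(b)^(2/3)


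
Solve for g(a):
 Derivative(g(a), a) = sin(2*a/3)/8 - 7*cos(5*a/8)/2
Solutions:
 g(a) = C1 - 28*sin(5*a/8)/5 - 3*cos(2*a/3)/16


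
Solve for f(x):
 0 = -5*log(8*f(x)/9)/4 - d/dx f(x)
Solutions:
 4*Integral(1/(log(_y) - 2*log(3) + 3*log(2)), (_y, f(x)))/5 = C1 - x


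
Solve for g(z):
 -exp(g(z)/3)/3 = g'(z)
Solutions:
 g(z) = 3*log(1/(C1 + z)) + 6*log(3)


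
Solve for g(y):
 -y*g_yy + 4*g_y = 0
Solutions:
 g(y) = C1 + C2*y^5


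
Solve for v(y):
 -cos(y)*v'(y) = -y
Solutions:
 v(y) = C1 + Integral(y/cos(y), y)


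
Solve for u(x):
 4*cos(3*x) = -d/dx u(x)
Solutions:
 u(x) = C1 - 4*sin(3*x)/3


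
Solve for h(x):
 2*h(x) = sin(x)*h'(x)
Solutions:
 h(x) = C1*(cos(x) - 1)/(cos(x) + 1)


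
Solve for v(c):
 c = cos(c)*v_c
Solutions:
 v(c) = C1 + Integral(c/cos(c), c)


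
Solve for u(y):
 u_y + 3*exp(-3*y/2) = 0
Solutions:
 u(y) = C1 + 2*exp(-3*y/2)


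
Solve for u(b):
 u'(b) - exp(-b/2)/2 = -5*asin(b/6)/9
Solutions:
 u(b) = C1 - 5*b*asin(b/6)/9 - 5*sqrt(36 - b^2)/9 - exp(-b/2)


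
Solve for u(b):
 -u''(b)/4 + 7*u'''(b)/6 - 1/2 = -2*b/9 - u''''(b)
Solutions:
 u(b) = C1 + C2*b + C3*exp(b*(-7 + sqrt(85))/12) + C4*exp(-b*(7 + sqrt(85))/12) + 4*b^3/27 + 29*b^2/27


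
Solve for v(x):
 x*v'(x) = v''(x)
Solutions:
 v(x) = C1 + C2*erfi(sqrt(2)*x/2)


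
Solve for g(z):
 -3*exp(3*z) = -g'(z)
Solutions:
 g(z) = C1 + exp(3*z)


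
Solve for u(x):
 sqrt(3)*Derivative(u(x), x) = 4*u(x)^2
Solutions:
 u(x) = -3/(C1 + 4*sqrt(3)*x)


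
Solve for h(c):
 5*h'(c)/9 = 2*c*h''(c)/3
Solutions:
 h(c) = C1 + C2*c^(11/6)


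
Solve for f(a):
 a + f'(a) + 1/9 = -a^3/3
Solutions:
 f(a) = C1 - a^4/12 - a^2/2 - a/9


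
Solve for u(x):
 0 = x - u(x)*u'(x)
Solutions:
 u(x) = -sqrt(C1 + x^2)
 u(x) = sqrt(C1 + x^2)


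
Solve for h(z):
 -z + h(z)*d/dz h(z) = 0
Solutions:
 h(z) = -sqrt(C1 + z^2)
 h(z) = sqrt(C1 + z^2)


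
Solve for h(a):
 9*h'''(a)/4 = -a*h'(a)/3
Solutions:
 h(a) = C1 + Integral(C2*airyai(-2^(2/3)*a/3) + C3*airybi(-2^(2/3)*a/3), a)


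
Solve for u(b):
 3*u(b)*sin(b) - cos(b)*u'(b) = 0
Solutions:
 u(b) = C1/cos(b)^3


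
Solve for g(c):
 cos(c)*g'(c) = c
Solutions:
 g(c) = C1 + Integral(c/cos(c), c)


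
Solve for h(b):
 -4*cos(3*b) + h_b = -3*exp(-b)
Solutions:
 h(b) = C1 + 4*sin(3*b)/3 + 3*exp(-b)


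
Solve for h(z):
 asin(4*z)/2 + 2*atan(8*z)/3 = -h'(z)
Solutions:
 h(z) = C1 - z*asin(4*z)/2 - 2*z*atan(8*z)/3 - sqrt(1 - 16*z^2)/8 + log(64*z^2 + 1)/24


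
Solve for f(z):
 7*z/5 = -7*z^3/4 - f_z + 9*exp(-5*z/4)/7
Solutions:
 f(z) = C1 - 7*z^4/16 - 7*z^2/10 - 36*exp(-5*z/4)/35


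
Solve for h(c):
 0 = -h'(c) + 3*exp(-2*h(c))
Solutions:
 h(c) = log(-sqrt(C1 + 6*c))
 h(c) = log(C1 + 6*c)/2


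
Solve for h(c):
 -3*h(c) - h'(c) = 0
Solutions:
 h(c) = C1*exp(-3*c)


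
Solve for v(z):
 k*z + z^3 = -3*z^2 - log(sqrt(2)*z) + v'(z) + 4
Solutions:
 v(z) = C1 + k*z^2/2 + z^4/4 + z^3 + z*log(z) - 5*z + z*log(2)/2


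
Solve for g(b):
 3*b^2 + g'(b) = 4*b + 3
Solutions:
 g(b) = C1 - b^3 + 2*b^2 + 3*b


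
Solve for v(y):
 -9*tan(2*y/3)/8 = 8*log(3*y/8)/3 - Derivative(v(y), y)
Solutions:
 v(y) = C1 + 8*y*log(y)/3 - 8*y*log(2) - 8*y/3 + 8*y*log(3)/3 - 27*log(cos(2*y/3))/16


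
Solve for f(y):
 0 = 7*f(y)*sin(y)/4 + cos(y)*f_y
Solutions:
 f(y) = C1*cos(y)^(7/4)


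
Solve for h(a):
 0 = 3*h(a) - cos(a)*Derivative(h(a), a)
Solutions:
 h(a) = C1*(sin(a) + 1)^(3/2)/(sin(a) - 1)^(3/2)


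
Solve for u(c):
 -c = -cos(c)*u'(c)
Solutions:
 u(c) = C1 + Integral(c/cos(c), c)


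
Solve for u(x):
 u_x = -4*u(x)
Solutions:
 u(x) = C1*exp(-4*x)


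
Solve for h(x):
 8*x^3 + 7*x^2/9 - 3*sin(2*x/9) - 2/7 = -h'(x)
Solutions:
 h(x) = C1 - 2*x^4 - 7*x^3/27 + 2*x/7 - 27*cos(2*x/9)/2


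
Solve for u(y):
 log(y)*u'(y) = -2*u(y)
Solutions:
 u(y) = C1*exp(-2*li(y))


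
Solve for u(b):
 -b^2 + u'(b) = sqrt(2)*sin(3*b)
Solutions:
 u(b) = C1 + b^3/3 - sqrt(2)*cos(3*b)/3


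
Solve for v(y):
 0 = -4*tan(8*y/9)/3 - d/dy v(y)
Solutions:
 v(y) = C1 + 3*log(cos(8*y/9))/2


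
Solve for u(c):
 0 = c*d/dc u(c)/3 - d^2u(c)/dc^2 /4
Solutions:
 u(c) = C1 + C2*erfi(sqrt(6)*c/3)


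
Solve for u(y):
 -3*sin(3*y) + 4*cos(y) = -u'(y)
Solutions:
 u(y) = C1 - 4*sin(y) - cos(3*y)


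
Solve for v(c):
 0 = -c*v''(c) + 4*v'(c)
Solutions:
 v(c) = C1 + C2*c^5


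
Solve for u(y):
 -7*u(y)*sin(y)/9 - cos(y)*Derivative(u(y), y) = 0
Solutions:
 u(y) = C1*cos(y)^(7/9)


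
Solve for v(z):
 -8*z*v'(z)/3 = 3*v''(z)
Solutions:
 v(z) = C1 + C2*erf(2*z/3)


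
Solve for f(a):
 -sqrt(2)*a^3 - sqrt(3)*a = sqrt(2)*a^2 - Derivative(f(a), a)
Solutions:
 f(a) = C1 + sqrt(2)*a^4/4 + sqrt(2)*a^3/3 + sqrt(3)*a^2/2


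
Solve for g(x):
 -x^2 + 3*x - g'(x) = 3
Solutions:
 g(x) = C1 - x^3/3 + 3*x^2/2 - 3*x


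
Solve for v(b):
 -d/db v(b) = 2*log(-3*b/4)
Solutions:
 v(b) = C1 - 2*b*log(-b) + 2*b*(-log(3) + 1 + 2*log(2))


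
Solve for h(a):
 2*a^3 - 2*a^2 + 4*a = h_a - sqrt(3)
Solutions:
 h(a) = C1 + a^4/2 - 2*a^3/3 + 2*a^2 + sqrt(3)*a


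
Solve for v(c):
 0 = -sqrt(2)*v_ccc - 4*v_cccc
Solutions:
 v(c) = C1 + C2*c + C3*c^2 + C4*exp(-sqrt(2)*c/4)


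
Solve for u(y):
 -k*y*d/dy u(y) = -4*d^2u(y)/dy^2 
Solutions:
 u(y) = Piecewise((-sqrt(2)*sqrt(pi)*C1*erf(sqrt(2)*y*sqrt(-k)/4)/sqrt(-k) - C2, (k > 0) | (k < 0)), (-C1*y - C2, True))


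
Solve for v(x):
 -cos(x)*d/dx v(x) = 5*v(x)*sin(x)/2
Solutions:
 v(x) = C1*cos(x)^(5/2)


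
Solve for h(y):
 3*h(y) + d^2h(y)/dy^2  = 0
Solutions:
 h(y) = C1*sin(sqrt(3)*y) + C2*cos(sqrt(3)*y)


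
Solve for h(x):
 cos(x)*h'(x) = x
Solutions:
 h(x) = C1 + Integral(x/cos(x), x)


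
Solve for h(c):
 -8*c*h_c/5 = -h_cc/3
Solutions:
 h(c) = C1 + C2*erfi(2*sqrt(15)*c/5)


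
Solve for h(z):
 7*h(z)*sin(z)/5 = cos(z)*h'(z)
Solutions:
 h(z) = C1/cos(z)^(7/5)


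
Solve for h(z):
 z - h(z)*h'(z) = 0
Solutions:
 h(z) = -sqrt(C1 + z^2)
 h(z) = sqrt(C1 + z^2)


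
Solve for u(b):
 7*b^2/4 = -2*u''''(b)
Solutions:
 u(b) = C1 + C2*b + C3*b^2 + C4*b^3 - 7*b^6/2880


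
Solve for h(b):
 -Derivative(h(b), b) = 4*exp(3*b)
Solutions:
 h(b) = C1 - 4*exp(3*b)/3


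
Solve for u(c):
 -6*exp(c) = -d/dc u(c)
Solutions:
 u(c) = C1 + 6*exp(c)


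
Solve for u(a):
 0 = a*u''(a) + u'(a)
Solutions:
 u(a) = C1 + C2*log(a)


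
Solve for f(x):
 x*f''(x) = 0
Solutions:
 f(x) = C1 + C2*x


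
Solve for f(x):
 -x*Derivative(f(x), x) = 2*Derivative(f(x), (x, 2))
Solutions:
 f(x) = C1 + C2*erf(x/2)


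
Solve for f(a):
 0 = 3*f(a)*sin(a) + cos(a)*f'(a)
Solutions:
 f(a) = C1*cos(a)^3


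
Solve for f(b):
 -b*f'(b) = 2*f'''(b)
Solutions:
 f(b) = C1 + Integral(C2*airyai(-2^(2/3)*b/2) + C3*airybi(-2^(2/3)*b/2), b)


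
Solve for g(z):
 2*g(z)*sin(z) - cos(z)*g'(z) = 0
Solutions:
 g(z) = C1/cos(z)^2


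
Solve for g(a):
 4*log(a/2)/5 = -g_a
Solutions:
 g(a) = C1 - 4*a*log(a)/5 + 4*a*log(2)/5 + 4*a/5


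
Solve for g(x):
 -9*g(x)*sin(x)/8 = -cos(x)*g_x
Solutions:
 g(x) = C1/cos(x)^(9/8)


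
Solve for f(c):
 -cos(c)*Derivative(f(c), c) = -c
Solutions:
 f(c) = C1 + Integral(c/cos(c), c)


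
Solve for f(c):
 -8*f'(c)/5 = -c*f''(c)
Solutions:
 f(c) = C1 + C2*c^(13/5)


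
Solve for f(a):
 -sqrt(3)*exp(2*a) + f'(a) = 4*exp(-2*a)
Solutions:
 f(a) = C1 + sqrt(3)*exp(2*a)/2 - 2*exp(-2*a)


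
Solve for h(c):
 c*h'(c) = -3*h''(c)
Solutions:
 h(c) = C1 + C2*erf(sqrt(6)*c/6)


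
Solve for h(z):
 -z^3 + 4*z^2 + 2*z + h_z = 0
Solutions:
 h(z) = C1 + z^4/4 - 4*z^3/3 - z^2


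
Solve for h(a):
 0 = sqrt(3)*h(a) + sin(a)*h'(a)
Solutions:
 h(a) = C1*(cos(a) + 1)^(sqrt(3)/2)/(cos(a) - 1)^(sqrt(3)/2)


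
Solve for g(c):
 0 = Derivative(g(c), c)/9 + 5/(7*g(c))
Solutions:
 g(c) = -sqrt(C1 - 630*c)/7
 g(c) = sqrt(C1 - 630*c)/7


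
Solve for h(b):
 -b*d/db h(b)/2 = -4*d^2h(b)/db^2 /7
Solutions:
 h(b) = C1 + C2*erfi(sqrt(7)*b/4)


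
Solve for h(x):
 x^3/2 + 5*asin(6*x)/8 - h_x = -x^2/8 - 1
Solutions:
 h(x) = C1 + x^4/8 + x^3/24 + 5*x*asin(6*x)/8 + x + 5*sqrt(1 - 36*x^2)/48


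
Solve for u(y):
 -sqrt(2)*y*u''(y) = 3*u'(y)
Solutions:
 u(y) = C1 + C2*y^(1 - 3*sqrt(2)/2)


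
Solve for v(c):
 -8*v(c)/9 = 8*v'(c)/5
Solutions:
 v(c) = C1*exp(-5*c/9)


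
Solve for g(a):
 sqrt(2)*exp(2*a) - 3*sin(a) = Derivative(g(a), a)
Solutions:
 g(a) = C1 + sqrt(2)*exp(2*a)/2 + 3*cos(a)


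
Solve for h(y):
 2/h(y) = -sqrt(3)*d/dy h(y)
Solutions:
 h(y) = -sqrt(C1 - 12*sqrt(3)*y)/3
 h(y) = sqrt(C1 - 12*sqrt(3)*y)/3


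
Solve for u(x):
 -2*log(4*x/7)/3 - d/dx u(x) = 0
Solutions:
 u(x) = C1 - 2*x*log(x)/3 - 2*x*log(2) + 2*x/3 + 2*x*log(14)/3


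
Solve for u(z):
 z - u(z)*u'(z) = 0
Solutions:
 u(z) = -sqrt(C1 + z^2)
 u(z) = sqrt(C1 + z^2)


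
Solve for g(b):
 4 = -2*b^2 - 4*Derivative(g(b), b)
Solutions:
 g(b) = C1 - b^3/6 - b


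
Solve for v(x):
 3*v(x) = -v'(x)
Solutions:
 v(x) = C1*exp(-3*x)


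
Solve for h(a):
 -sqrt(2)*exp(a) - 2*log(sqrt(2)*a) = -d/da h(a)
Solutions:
 h(a) = C1 + 2*a*log(a) + a*(-2 + log(2)) + sqrt(2)*exp(a)


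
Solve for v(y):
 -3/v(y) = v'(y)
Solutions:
 v(y) = -sqrt(C1 - 6*y)
 v(y) = sqrt(C1 - 6*y)


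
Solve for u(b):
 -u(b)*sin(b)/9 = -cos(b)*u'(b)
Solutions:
 u(b) = C1/cos(b)^(1/9)


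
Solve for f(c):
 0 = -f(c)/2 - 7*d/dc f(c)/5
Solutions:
 f(c) = C1*exp(-5*c/14)


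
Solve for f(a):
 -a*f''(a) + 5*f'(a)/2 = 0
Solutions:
 f(a) = C1 + C2*a^(7/2)


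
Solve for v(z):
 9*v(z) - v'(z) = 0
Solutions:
 v(z) = C1*exp(9*z)


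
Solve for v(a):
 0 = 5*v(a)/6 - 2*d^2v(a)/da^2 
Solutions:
 v(a) = C1*exp(-sqrt(15)*a/6) + C2*exp(sqrt(15)*a/6)


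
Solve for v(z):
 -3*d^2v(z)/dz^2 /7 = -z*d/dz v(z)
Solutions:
 v(z) = C1 + C2*erfi(sqrt(42)*z/6)


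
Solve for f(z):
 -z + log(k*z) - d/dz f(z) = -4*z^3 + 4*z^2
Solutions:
 f(z) = C1 + z^4 - 4*z^3/3 - z^2/2 + z*log(k*z) - z


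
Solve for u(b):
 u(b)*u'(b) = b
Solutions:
 u(b) = -sqrt(C1 + b^2)
 u(b) = sqrt(C1 + b^2)


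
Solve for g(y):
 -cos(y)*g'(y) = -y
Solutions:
 g(y) = C1 + Integral(y/cos(y), y)


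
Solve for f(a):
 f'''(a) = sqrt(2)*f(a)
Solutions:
 f(a) = C3*exp(2^(1/6)*a) + (C1*sin(2^(1/6)*sqrt(3)*a/2) + C2*cos(2^(1/6)*sqrt(3)*a/2))*exp(-2^(1/6)*a/2)


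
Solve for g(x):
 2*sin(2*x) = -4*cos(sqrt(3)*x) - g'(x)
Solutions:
 g(x) = C1 - 4*sqrt(3)*sin(sqrt(3)*x)/3 + cos(2*x)


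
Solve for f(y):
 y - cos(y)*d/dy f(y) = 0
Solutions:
 f(y) = C1 + Integral(y/cos(y), y)


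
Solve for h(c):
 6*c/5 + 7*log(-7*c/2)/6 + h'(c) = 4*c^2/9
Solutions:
 h(c) = C1 + 4*c^3/27 - 3*c^2/5 - 7*c*log(-c)/6 + 7*c*(-log(7) + log(2) + 1)/6


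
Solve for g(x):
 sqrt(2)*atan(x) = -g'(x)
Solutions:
 g(x) = C1 - sqrt(2)*(x*atan(x) - log(x^2 + 1)/2)


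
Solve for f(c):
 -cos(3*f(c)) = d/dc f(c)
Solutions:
 f(c) = -asin((C1 + exp(6*c))/(C1 - exp(6*c)))/3 + pi/3
 f(c) = asin((C1 + exp(6*c))/(C1 - exp(6*c)))/3


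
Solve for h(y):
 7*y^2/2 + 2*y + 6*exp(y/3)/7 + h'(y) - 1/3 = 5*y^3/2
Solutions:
 h(y) = C1 + 5*y^4/8 - 7*y^3/6 - y^2 + y/3 - 18*exp(y/3)/7


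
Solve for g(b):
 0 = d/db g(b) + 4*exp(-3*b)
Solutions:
 g(b) = C1 + 4*exp(-3*b)/3


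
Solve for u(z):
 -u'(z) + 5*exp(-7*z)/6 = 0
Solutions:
 u(z) = C1 - 5*exp(-7*z)/42


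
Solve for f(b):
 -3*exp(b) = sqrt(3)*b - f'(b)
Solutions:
 f(b) = C1 + sqrt(3)*b^2/2 + 3*exp(b)


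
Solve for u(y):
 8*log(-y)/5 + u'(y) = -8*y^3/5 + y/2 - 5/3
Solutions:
 u(y) = C1 - 2*y^4/5 + y^2/4 - 8*y*log(-y)/5 - y/15


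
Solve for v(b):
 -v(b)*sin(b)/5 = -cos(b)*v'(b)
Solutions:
 v(b) = C1/cos(b)^(1/5)


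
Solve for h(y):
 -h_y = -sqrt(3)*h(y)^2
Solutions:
 h(y) = -1/(C1 + sqrt(3)*y)


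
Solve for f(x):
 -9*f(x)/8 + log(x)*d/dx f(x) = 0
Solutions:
 f(x) = C1*exp(9*li(x)/8)


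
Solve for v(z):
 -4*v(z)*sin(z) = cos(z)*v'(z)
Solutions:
 v(z) = C1*cos(z)^4


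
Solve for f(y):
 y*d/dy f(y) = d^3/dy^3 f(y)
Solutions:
 f(y) = C1 + Integral(C2*airyai(y) + C3*airybi(y), y)


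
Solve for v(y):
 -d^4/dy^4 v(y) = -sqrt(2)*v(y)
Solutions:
 v(y) = C1*exp(-2^(1/8)*y) + C2*exp(2^(1/8)*y) + C3*sin(2^(1/8)*y) + C4*cos(2^(1/8)*y)


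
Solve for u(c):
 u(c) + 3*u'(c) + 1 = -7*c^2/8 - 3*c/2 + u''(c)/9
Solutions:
 u(c) = C1*exp(3*c*(9 - sqrt(85))/2) + C2*exp(3*c*(9 + sqrt(85))/2) - 7*c^2/8 + 15*c/4 - 112/9


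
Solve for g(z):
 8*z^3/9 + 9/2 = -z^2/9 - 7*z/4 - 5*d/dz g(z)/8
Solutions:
 g(z) = C1 - 16*z^4/45 - 8*z^3/135 - 7*z^2/5 - 36*z/5


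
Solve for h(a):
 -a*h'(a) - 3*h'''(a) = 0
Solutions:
 h(a) = C1 + Integral(C2*airyai(-3^(2/3)*a/3) + C3*airybi(-3^(2/3)*a/3), a)


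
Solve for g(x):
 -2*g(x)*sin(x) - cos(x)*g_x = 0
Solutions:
 g(x) = C1*cos(x)^2


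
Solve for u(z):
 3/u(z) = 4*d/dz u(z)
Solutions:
 u(z) = -sqrt(C1 + 6*z)/2
 u(z) = sqrt(C1 + 6*z)/2


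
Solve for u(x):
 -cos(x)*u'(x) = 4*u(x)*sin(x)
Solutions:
 u(x) = C1*cos(x)^4


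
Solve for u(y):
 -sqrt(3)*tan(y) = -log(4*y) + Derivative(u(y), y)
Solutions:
 u(y) = C1 + y*log(y) - y + 2*y*log(2) + sqrt(3)*log(cos(y))


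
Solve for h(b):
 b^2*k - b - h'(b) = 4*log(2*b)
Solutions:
 h(b) = C1 + b^3*k/3 - b^2/2 - 4*b*log(b) - b*log(16) + 4*b


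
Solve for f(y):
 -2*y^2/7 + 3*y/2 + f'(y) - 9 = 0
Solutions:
 f(y) = C1 + 2*y^3/21 - 3*y^2/4 + 9*y


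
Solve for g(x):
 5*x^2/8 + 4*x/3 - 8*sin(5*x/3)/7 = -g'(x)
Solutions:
 g(x) = C1 - 5*x^3/24 - 2*x^2/3 - 24*cos(5*x/3)/35


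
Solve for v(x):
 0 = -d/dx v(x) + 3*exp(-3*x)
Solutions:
 v(x) = C1 - exp(-3*x)


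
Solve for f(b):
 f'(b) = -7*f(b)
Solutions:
 f(b) = C1*exp(-7*b)


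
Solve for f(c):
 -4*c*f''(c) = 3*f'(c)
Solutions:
 f(c) = C1 + C2*c^(1/4)


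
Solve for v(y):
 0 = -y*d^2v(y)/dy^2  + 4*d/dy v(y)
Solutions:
 v(y) = C1 + C2*y^5


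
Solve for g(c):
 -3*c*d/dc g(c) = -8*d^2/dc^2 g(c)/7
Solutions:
 g(c) = C1 + C2*erfi(sqrt(21)*c/4)


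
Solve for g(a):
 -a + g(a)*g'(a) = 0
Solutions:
 g(a) = -sqrt(C1 + a^2)
 g(a) = sqrt(C1 + a^2)


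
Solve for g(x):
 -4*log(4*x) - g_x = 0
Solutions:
 g(x) = C1 - 4*x*log(x) - x*log(256) + 4*x


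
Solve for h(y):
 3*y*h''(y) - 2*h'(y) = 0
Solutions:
 h(y) = C1 + C2*y^(5/3)


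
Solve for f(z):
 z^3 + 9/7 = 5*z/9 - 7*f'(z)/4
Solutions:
 f(z) = C1 - z^4/7 + 10*z^2/63 - 36*z/49


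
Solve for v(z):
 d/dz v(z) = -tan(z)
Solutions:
 v(z) = C1 + log(cos(z))


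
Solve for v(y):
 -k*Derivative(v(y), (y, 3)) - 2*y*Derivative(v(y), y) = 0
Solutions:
 v(y) = C1 + Integral(C2*airyai(2^(1/3)*y*(-1/k)^(1/3)) + C3*airybi(2^(1/3)*y*(-1/k)^(1/3)), y)


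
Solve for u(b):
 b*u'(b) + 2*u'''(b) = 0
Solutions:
 u(b) = C1 + Integral(C2*airyai(-2^(2/3)*b/2) + C3*airybi(-2^(2/3)*b/2), b)


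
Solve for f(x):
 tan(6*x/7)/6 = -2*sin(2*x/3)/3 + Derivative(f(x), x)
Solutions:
 f(x) = C1 - 7*log(cos(6*x/7))/36 - cos(2*x/3)


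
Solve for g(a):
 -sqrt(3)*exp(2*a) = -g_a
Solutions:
 g(a) = C1 + sqrt(3)*exp(2*a)/2


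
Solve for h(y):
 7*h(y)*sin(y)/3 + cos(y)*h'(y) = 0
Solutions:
 h(y) = C1*cos(y)^(7/3)


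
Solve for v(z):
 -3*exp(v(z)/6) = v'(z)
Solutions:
 v(z) = 6*log(1/(C1 + 3*z)) + 6*log(6)


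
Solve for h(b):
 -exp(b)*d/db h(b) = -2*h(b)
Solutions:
 h(b) = C1*exp(-2*exp(-b))


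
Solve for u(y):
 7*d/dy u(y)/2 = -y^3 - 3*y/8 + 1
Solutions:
 u(y) = C1 - y^4/14 - 3*y^2/56 + 2*y/7


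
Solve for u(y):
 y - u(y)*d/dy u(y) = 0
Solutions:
 u(y) = -sqrt(C1 + y^2)
 u(y) = sqrt(C1 + y^2)


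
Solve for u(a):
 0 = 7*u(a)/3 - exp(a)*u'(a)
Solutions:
 u(a) = C1*exp(-7*exp(-a)/3)


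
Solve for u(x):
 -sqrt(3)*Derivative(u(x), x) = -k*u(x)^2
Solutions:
 u(x) = -3/(C1 + sqrt(3)*k*x)


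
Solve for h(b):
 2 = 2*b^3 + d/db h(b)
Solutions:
 h(b) = C1 - b^4/2 + 2*b


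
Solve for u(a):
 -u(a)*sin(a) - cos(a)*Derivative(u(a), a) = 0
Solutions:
 u(a) = C1*cos(a)


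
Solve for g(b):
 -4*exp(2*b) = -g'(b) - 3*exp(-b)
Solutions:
 g(b) = C1 + 2*exp(2*b) + 3*exp(-b)


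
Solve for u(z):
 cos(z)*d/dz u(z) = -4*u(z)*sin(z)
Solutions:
 u(z) = C1*cos(z)^4


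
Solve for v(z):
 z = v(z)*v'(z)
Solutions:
 v(z) = -sqrt(C1 + z^2)
 v(z) = sqrt(C1 + z^2)


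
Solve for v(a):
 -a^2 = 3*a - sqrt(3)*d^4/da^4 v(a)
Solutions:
 v(a) = C1 + C2*a + C3*a^2 + C4*a^3 + sqrt(3)*a^6/1080 + sqrt(3)*a^5/120


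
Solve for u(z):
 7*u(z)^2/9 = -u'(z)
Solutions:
 u(z) = 9/(C1 + 7*z)


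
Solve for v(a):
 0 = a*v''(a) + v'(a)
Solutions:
 v(a) = C1 + C2*log(a)


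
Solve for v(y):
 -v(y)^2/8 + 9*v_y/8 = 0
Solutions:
 v(y) = -9/(C1 + y)


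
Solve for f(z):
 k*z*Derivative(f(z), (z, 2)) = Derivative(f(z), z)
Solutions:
 f(z) = C1 + z^(((re(k) + 1)*re(k) + im(k)^2)/(re(k)^2 + im(k)^2))*(C2*sin(log(z)*Abs(im(k))/(re(k)^2 + im(k)^2)) + C3*cos(log(z)*im(k)/(re(k)^2 + im(k)^2)))


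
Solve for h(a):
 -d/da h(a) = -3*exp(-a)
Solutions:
 h(a) = C1 - 3*exp(-a)


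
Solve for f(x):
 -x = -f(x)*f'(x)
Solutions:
 f(x) = -sqrt(C1 + x^2)
 f(x) = sqrt(C1 + x^2)


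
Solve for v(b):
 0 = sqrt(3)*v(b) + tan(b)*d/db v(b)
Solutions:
 v(b) = C1/sin(b)^(sqrt(3))


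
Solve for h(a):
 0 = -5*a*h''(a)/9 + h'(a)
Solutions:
 h(a) = C1 + C2*a^(14/5)


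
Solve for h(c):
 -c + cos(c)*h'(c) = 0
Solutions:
 h(c) = C1 + Integral(c/cos(c), c)


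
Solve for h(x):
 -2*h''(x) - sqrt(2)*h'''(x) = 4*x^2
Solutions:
 h(x) = C1 + C2*x + C3*exp(-sqrt(2)*x) - x^4/6 + sqrt(2)*x^3/3 - x^2


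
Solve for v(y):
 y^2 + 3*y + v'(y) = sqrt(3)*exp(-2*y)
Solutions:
 v(y) = C1 - y^3/3 - 3*y^2/2 - sqrt(3)*exp(-2*y)/2


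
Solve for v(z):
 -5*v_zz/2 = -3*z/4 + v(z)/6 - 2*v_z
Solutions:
 v(z) = C1*exp(z*(6 - sqrt(21))/15) + C2*exp(z*(sqrt(21) + 6)/15) + 9*z/2 + 54


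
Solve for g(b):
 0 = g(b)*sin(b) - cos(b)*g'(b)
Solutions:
 g(b) = C1/cos(b)


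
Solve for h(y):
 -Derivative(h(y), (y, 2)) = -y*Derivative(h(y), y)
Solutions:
 h(y) = C1 + C2*erfi(sqrt(2)*y/2)


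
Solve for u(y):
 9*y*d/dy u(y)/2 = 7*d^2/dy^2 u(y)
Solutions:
 u(y) = C1 + C2*erfi(3*sqrt(7)*y/14)


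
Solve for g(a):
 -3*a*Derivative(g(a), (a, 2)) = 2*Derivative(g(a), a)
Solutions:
 g(a) = C1 + C2*a^(1/3)


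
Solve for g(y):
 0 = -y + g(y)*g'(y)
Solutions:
 g(y) = -sqrt(C1 + y^2)
 g(y) = sqrt(C1 + y^2)


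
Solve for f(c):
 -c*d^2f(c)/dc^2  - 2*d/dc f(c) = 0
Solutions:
 f(c) = C1 + C2/c


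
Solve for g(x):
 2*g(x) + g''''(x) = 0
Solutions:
 g(x) = (C1*sin(2^(3/4)*x/2) + C2*cos(2^(3/4)*x/2))*exp(-2^(3/4)*x/2) + (C3*sin(2^(3/4)*x/2) + C4*cos(2^(3/4)*x/2))*exp(2^(3/4)*x/2)


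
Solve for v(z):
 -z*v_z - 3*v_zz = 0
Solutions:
 v(z) = C1 + C2*erf(sqrt(6)*z/6)


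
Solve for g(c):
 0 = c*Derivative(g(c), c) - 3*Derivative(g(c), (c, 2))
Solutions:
 g(c) = C1 + C2*erfi(sqrt(6)*c/6)


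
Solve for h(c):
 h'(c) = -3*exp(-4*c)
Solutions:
 h(c) = C1 + 3*exp(-4*c)/4


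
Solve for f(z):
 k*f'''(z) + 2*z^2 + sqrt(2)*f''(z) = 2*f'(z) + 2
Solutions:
 f(z) = C1 + C2*exp(sqrt(2)*z*(sqrt(4*k + 1) - 1)/(2*k)) + C3*exp(-sqrt(2)*z*(sqrt(4*k + 1) + 1)/(2*k)) + k*z + z^3/3 + sqrt(2)*z^2/2


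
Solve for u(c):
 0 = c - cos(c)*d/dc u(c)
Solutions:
 u(c) = C1 + Integral(c/cos(c), c)


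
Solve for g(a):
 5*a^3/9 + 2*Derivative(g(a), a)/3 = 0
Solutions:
 g(a) = C1 - 5*a^4/24


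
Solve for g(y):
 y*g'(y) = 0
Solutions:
 g(y) = C1


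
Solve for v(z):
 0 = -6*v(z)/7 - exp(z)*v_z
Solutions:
 v(z) = C1*exp(6*exp(-z)/7)


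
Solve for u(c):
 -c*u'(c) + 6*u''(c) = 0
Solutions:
 u(c) = C1 + C2*erfi(sqrt(3)*c/6)


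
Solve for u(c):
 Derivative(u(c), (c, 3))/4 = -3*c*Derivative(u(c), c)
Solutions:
 u(c) = C1 + Integral(C2*airyai(-12^(1/3)*c) + C3*airybi(-12^(1/3)*c), c)


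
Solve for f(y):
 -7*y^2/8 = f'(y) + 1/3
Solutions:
 f(y) = C1 - 7*y^3/24 - y/3


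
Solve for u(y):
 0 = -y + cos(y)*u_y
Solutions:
 u(y) = C1 + Integral(y/cos(y), y)


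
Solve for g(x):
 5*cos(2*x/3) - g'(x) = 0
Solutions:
 g(x) = C1 + 15*sin(2*x/3)/2


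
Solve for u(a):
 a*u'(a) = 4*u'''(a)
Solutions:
 u(a) = C1 + Integral(C2*airyai(2^(1/3)*a/2) + C3*airybi(2^(1/3)*a/2), a)


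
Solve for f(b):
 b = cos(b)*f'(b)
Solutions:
 f(b) = C1 + Integral(b/cos(b), b)


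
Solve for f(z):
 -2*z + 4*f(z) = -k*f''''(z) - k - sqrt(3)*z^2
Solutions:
 f(z) = C1*exp(-sqrt(2)*z*(-1/k)^(1/4)) + C2*exp(sqrt(2)*z*(-1/k)^(1/4)) + C3*exp(-sqrt(2)*I*z*(-1/k)^(1/4)) + C4*exp(sqrt(2)*I*z*(-1/k)^(1/4)) - k/4 - sqrt(3)*z^2/4 + z/2


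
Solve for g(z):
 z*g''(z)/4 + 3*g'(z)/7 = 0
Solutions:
 g(z) = C1 + C2/z^(5/7)


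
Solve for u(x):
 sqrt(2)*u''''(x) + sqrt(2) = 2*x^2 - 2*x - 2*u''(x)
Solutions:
 u(x) = C1 + C2*x + C3*sin(2^(1/4)*x) + C4*cos(2^(1/4)*x) + x^4/12 - x^3/6 - 3*sqrt(2)*x^2/4


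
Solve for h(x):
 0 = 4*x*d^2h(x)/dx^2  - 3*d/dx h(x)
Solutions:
 h(x) = C1 + C2*x^(7/4)


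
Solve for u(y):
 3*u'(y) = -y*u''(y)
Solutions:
 u(y) = C1 + C2/y^2


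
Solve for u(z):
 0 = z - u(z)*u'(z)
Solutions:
 u(z) = -sqrt(C1 + z^2)
 u(z) = sqrt(C1 + z^2)


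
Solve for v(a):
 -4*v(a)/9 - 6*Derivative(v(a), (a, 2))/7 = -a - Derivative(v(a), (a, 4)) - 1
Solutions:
 v(a) = C1*exp(-sqrt(21)*a*sqrt(9 + sqrt(277))/21) + C2*exp(sqrt(21)*a*sqrt(9 + sqrt(277))/21) + C3*sin(sqrt(21)*a*sqrt(-9 + sqrt(277))/21) + C4*cos(sqrt(21)*a*sqrt(-9 + sqrt(277))/21) + 9*a/4 + 9/4


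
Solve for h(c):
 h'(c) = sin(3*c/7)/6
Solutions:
 h(c) = C1 - 7*cos(3*c/7)/18


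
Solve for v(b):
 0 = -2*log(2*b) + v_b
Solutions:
 v(b) = C1 + 2*b*log(b) - 2*b + b*log(4)


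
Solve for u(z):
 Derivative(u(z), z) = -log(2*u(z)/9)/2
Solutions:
 2*Integral(1/(log(_y) - 2*log(3) + log(2)), (_y, u(z))) = C1 - z


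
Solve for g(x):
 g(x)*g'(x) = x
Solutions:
 g(x) = -sqrt(C1 + x^2)
 g(x) = sqrt(C1 + x^2)


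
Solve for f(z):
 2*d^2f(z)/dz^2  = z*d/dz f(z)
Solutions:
 f(z) = C1 + C2*erfi(z/2)


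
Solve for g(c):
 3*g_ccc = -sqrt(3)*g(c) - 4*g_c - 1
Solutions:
 g(c) = C1*exp(2^(1/3)*3^(1/6)*c*(-24/(27 + sqrt(1497))^(1/3) + 2^(1/3)*3^(2/3)*(27 + sqrt(1497))^(1/3))/36)*sin(c*(8*18^(1/3)/(27 + sqrt(1497))^(1/3) + 12^(1/3)*(27 + sqrt(1497))^(1/3))/12) + C2*exp(2^(1/3)*3^(1/6)*c*(-24/(27 + sqrt(1497))^(1/3) + 2^(1/3)*3^(2/3)*(27 + sqrt(1497))^(1/3))/36)*cos(c*(8*18^(1/3)/(27 + sqrt(1497))^(1/3) + 12^(1/3)*(27 + sqrt(1497))^(1/3))/12) + C3*exp(-2^(1/3)*3^(1/6)*c*(-24/(27 + sqrt(1497))^(1/3) + 2^(1/3)*3^(2/3)*(27 + sqrt(1497))^(1/3))/18) - sqrt(3)/3


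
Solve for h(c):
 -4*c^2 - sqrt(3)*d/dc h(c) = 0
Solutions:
 h(c) = C1 - 4*sqrt(3)*c^3/9


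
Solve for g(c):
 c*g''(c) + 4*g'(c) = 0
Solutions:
 g(c) = C1 + C2/c^3


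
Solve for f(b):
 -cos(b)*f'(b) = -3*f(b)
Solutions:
 f(b) = C1*(sin(b) + 1)^(3/2)/(sin(b) - 1)^(3/2)


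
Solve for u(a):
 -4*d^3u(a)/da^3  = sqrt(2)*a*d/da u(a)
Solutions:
 u(a) = C1 + Integral(C2*airyai(-sqrt(2)*a/2) + C3*airybi(-sqrt(2)*a/2), a)


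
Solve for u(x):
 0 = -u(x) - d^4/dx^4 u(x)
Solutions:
 u(x) = (C1*sin(sqrt(2)*x/2) + C2*cos(sqrt(2)*x/2))*exp(-sqrt(2)*x/2) + (C3*sin(sqrt(2)*x/2) + C4*cos(sqrt(2)*x/2))*exp(sqrt(2)*x/2)


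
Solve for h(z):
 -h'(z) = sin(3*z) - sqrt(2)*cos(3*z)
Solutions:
 h(z) = C1 + sqrt(2)*sin(3*z)/3 + cos(3*z)/3


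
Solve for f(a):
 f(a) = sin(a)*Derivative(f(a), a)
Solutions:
 f(a) = C1*sqrt(cos(a) - 1)/sqrt(cos(a) + 1)


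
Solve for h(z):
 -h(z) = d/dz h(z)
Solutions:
 h(z) = C1*exp(-z)


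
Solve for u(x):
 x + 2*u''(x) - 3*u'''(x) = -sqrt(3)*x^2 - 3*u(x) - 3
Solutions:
 u(x) = C1*exp(x*(-2^(2/3)*(27*sqrt(761) + 745)^(1/3) - 8*2^(1/3)/(27*sqrt(761) + 745)^(1/3) + 8)/36)*sin(2^(1/3)*sqrt(3)*x*(-2^(1/3)*(27*sqrt(761) + 745)^(1/3) + 8/(27*sqrt(761) + 745)^(1/3))/36) + C2*exp(x*(-2^(2/3)*(27*sqrt(761) + 745)^(1/3) - 8*2^(1/3)/(27*sqrt(761) + 745)^(1/3) + 8)/36)*cos(2^(1/3)*sqrt(3)*x*(-2^(1/3)*(27*sqrt(761) + 745)^(1/3) + 8/(27*sqrt(761) + 745)^(1/3))/36) + C3*exp(x*(8*2^(1/3)/(27*sqrt(761) + 745)^(1/3) + 4 + 2^(2/3)*(27*sqrt(761) + 745)^(1/3))/18) - sqrt(3)*x^2/3 - x/3 - 1 + 4*sqrt(3)/9


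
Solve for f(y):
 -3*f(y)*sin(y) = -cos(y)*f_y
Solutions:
 f(y) = C1/cos(y)^3


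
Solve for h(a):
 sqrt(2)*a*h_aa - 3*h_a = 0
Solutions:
 h(a) = C1 + C2*a^(1 + 3*sqrt(2)/2)


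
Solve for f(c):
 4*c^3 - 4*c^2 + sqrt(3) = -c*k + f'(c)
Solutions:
 f(c) = C1 + c^4 - 4*c^3/3 + c^2*k/2 + sqrt(3)*c


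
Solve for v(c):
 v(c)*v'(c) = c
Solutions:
 v(c) = -sqrt(C1 + c^2)
 v(c) = sqrt(C1 + c^2)


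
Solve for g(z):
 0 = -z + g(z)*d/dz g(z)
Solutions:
 g(z) = -sqrt(C1 + z^2)
 g(z) = sqrt(C1 + z^2)
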